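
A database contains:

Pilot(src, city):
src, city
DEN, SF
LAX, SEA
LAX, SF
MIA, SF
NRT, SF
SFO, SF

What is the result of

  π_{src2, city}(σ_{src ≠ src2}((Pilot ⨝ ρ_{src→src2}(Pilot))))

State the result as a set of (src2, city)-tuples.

{(DEN, SF), (LAX, SF), (MIA, SF), (NRT, SF), (SFO, SF)}

ρ[src→src2]: schema becomes (src2, city); tuples unchanged.
Pilot ⋈ ρ_{src→src2}(Pilot) (natural join on city): {(DEN, SF, DEN), (DEN, SF, LAX), (DEN, SF, MIA), (DEN, SF, NRT), (DEN, SF, SFO), (LAX, SEA, LAX), (LAX, SF, DEN), (LAX, SF, LAX), (LAX, SF, MIA), (LAX, SF, NRT), (LAX, SF, SFO), (MIA, SF, DEN), (MIA, SF, LAX), (MIA, SF, MIA), (MIA, SF, NRT), (MIA, SF, SFO), (NRT, SF, DEN), (NRT, SF, LAX), (NRT, SF, MIA), (NRT, SF, NRT), (NRT, SF, SFO), (SFO, SF, DEN), (SFO, SF, LAX), (SFO, SF, MIA), (SFO, SF, NRT), (SFO, SF, SFO)}
Apply σ_{src ≠ src2}; surviving tuples: {(DEN, SF, LAX), (DEN, SF, MIA), (DEN, SF, NRT), (DEN, SF, SFO), (LAX, SF, DEN), (LAX, SF, MIA), (LAX, SF, NRT), (LAX, SF, SFO), (MIA, SF, DEN), (MIA, SF, LAX), (MIA, SF, NRT), (MIA, SF, SFO), (NRT, SF, DEN), (NRT, SF, LAX), (NRT, SF, MIA), (NRT, SF, SFO), (SFO, SF, DEN), (SFO, SF, LAX), (SFO, SF, MIA), (SFO, SF, NRT)}
Keep only column(s) src2, city (15 duplicate(s) eliminated): {(DEN, SF), (LAX, SF), (MIA, SF), (NRT, SF), (SFO, SF)}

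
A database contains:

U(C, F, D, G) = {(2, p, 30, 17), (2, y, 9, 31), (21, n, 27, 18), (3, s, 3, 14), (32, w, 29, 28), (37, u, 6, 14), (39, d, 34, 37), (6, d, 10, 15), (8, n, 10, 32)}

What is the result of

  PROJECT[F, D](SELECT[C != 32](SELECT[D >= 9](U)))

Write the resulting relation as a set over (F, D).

{(d, 10), (d, 34), (n, 10), (n, 27), (p, 30), (y, 9)}

Selection D >= 9: {(2, p, 30, 17), (2, y, 9, 31), (21, n, 27, 18), (32, w, 29, 28), (39, d, 34, 37), (6, d, 10, 15), (8, n, 10, 32)}
Selection C != 32: {(2, p, 30, 17), (2, y, 9, 31), (21, n, 27, 18), (39, d, 34, 37), (6, d, 10, 15), (8, n, 10, 32)}
Projecting to F, D: {(d, 10), (d, 34), (n, 10), (n, 27), (p, 30), (y, 9)}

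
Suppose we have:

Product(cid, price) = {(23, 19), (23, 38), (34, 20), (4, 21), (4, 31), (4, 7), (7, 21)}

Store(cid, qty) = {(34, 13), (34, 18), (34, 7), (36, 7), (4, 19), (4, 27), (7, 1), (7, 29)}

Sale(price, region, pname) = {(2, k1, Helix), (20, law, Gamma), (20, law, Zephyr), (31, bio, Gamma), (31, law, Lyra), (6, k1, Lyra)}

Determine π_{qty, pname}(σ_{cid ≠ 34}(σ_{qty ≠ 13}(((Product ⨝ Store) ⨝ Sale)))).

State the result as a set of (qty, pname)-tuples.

{(19, Gamma), (19, Lyra), (27, Gamma), (27, Lyra)}

Product ⋈ Store (natural join on cid): {(34, 20, 13), (34, 20, 18), (34, 20, 7), (4, 21, 19), (4, 21, 27), (4, 31, 19), (4, 31, 27), (4, 7, 19), (4, 7, 27), (7, 21, 1), (7, 21, 29)}
(Product ⨝ Store) ⋈ Sale (natural join on price): {(34, 20, 13, law, Gamma), (34, 20, 13, law, Zephyr), (34, 20, 18, law, Gamma), (34, 20, 18, law, Zephyr), (34, 20, 7, law, Gamma), (34, 20, 7, law, Zephyr), (4, 31, 19, bio, Gamma), (4, 31, 19, law, Lyra), (4, 31, 27, bio, Gamma), (4, 31, 27, law, Lyra)}
Filtering on qty ≠ 13 leaves {(34, 20, 18, law, Gamma), (34, 20, 18, law, Zephyr), (34, 20, 7, law, Gamma), (34, 20, 7, law, Zephyr), (4, 31, 19, bio, Gamma), (4, 31, 19, law, Lyra), (4, 31, 27, bio, Gamma), (4, 31, 27, law, Lyra)}.
Filtering on cid ≠ 34 leaves {(4, 31, 19, bio, Gamma), (4, 31, 19, law, Lyra), (4, 31, 27, bio, Gamma), (4, 31, 27, law, Lyra)}.
π[qty, pname]: project onto (qty, pname) → {(19, Gamma), (19, Lyra), (27, Gamma), (27, Lyra)}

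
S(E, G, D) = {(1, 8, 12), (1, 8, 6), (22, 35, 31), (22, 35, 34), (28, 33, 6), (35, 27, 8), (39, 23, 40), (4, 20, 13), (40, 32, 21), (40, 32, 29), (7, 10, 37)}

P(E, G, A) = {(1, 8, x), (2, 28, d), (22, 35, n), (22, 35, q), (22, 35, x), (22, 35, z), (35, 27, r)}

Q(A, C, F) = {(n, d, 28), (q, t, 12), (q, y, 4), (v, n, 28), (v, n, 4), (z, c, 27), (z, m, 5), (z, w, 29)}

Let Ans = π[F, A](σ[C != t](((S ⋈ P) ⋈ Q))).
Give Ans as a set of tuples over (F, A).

Joining S and P on E, G yields {(1, 8, 12, x), (1, 8, 6, x), (22, 35, 31, n), (22, 35, 31, q), (22, 35, 31, x), (22, 35, 31, z), (22, 35, 34, n), (22, 35, 34, q), (22, 35, 34, x), (22, 35, 34, z), (35, 27, 8, r)}.
Joining (S ⋈ P) and Q on A yields {(22, 35, 31, n, d, 28), (22, 35, 31, q, t, 12), (22, 35, 31, q, y, 4), (22, 35, 31, z, c, 27), (22, 35, 31, z, m, 5), (22, 35, 31, z, w, 29), (22, 35, 34, n, d, 28), (22, 35, 34, q, t, 12), (22, 35, 34, q, y, 4), (22, 35, 34, z, c, 27), (22, 35, 34, z, m, 5), (22, 35, 34, z, w, 29)}.
Apply σ_{C != t}; surviving tuples: {(22, 35, 31, n, d, 28), (22, 35, 31, q, y, 4), (22, 35, 31, z, c, 27), (22, 35, 31, z, m, 5), (22, 35, 31, z, w, 29), (22, 35, 34, n, d, 28), (22, 35, 34, q, y, 4), (22, 35, 34, z, c, 27), (22, 35, 34, z, m, 5), (22, 35, 34, z, w, 29)}
Keep only column(s) F, A (5 duplicate(s) eliminated): {(27, z), (28, n), (29, z), (4, q), (5, z)}

{(27, z), (28, n), (29, z), (4, q), (5, z)}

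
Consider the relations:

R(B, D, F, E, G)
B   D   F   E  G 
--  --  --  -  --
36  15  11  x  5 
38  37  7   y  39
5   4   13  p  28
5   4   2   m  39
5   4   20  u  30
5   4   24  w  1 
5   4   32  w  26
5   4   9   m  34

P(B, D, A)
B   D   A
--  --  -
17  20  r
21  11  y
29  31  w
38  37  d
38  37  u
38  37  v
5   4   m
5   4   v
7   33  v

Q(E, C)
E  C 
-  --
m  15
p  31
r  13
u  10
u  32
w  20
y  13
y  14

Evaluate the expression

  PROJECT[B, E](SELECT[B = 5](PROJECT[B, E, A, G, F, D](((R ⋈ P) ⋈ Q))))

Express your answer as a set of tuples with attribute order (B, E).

{(5, m), (5, p), (5, u), (5, w)}

R ⋈ P (natural join on B, D): {(38, 37, 7, y, 39, d), (38, 37, 7, y, 39, u), (38, 37, 7, y, 39, v), (5, 4, 13, p, 28, m), (5, 4, 13, p, 28, v), (5, 4, 2, m, 39, m), (5, 4, 2, m, 39, v), (5, 4, 20, u, 30, m), (5, 4, 20, u, 30, v), (5, 4, 24, w, 1, m), (5, 4, 24, w, 1, v), (5, 4, 32, w, 26, m), (5, 4, 32, w, 26, v), (5, 4, 9, m, 34, m), (5, 4, 9, m, 34, v)}
(R ⋈ P) ⋈ Q (natural join on E): {(38, 37, 7, y, 39, d, 13), (38, 37, 7, y, 39, d, 14), (38, 37, 7, y, 39, u, 13), (38, 37, 7, y, 39, u, 14), (38, 37, 7, y, 39, v, 13), (38, 37, 7, y, 39, v, 14), (5, 4, 13, p, 28, m, 31), (5, 4, 13, p, 28, v, 31), (5, 4, 2, m, 39, m, 15), (5, 4, 2, m, 39, v, 15), (5, 4, 20, u, 30, m, 10), (5, 4, 20, u, 30, m, 32), (5, 4, 20, u, 30, v, 10), (5, 4, 20, u, 30, v, 32), (5, 4, 24, w, 1, m, 20), (5, 4, 24, w, 1, v, 20), (5, 4, 32, w, 26, m, 20), (5, 4, 32, w, 26, v, 20), (5, 4, 9, m, 34, m, 15), (5, 4, 9, m, 34, v, 15)}
Keep only column(s) B, E, A, G, F, D (5 duplicate(s) eliminated): {(38, y, d, 39, 7, 37), (38, y, u, 39, 7, 37), (38, y, v, 39, 7, 37), (5, m, m, 34, 9, 4), (5, m, m, 39, 2, 4), (5, m, v, 34, 9, 4), (5, m, v, 39, 2, 4), (5, p, m, 28, 13, 4), (5, p, v, 28, 13, 4), (5, u, m, 30, 20, 4), (5, u, v, 30, 20, 4), (5, w, m, 1, 24, 4), (5, w, m, 26, 32, 4), (5, w, v, 1, 24, 4), (5, w, v, 26, 32, 4)}
Apply σ_{B = 5}; surviving tuples: {(5, m, m, 34, 9, 4), (5, m, m, 39, 2, 4), (5, m, v, 34, 9, 4), (5, m, v, 39, 2, 4), (5, p, m, 28, 13, 4), (5, p, v, 28, 13, 4), (5, u, m, 30, 20, 4), (5, u, v, 30, 20, 4), (5, w, m, 1, 24, 4), (5, w, m, 26, 32, 4), (5, w, v, 1, 24, 4), (5, w, v, 26, 32, 4)}
Keep only column(s) B, E (8 duplicate(s) eliminated): {(5, m), (5, p), (5, u), (5, w)}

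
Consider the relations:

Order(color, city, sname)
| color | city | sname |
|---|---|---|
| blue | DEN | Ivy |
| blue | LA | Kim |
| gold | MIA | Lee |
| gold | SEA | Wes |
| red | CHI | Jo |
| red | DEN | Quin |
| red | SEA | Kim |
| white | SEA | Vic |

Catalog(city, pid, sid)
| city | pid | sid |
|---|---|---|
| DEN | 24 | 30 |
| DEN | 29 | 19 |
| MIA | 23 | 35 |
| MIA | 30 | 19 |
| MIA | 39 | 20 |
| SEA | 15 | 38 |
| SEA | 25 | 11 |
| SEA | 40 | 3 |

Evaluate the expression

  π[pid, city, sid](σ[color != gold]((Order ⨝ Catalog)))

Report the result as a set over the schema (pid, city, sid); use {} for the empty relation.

Joining Order and Catalog on city yields {(blue, DEN, Ivy, 24, 30), (blue, DEN, Ivy, 29, 19), (gold, MIA, Lee, 23, 35), (gold, MIA, Lee, 30, 19), (gold, MIA, Lee, 39, 20), (gold, SEA, Wes, 15, 38), (gold, SEA, Wes, 25, 11), (gold, SEA, Wes, 40, 3), (red, DEN, Quin, 24, 30), (red, DEN, Quin, 29, 19), (red, SEA, Kim, 15, 38), (red, SEA, Kim, 25, 11), (red, SEA, Kim, 40, 3), (white, SEA, Vic, 15, 38), (white, SEA, Vic, 25, 11), (white, SEA, Vic, 40, 3)}.
Filtering on color != gold leaves {(blue, DEN, Ivy, 24, 30), (blue, DEN, Ivy, 29, 19), (red, DEN, Quin, 24, 30), (red, DEN, Quin, 29, 19), (red, SEA, Kim, 15, 38), (red, SEA, Kim, 25, 11), (red, SEA, Kim, 40, 3), (white, SEA, Vic, 15, 38), (white, SEA, Vic, 25, 11), (white, SEA, Vic, 40, 3)}.
π_{pid, city, sid} gives {(15, SEA, 38), (24, DEN, 30), (25, SEA, 11), (29, DEN, 19), (40, SEA, 3)} (5 duplicate(s) eliminated).

{(15, SEA, 38), (24, DEN, 30), (25, SEA, 11), (29, DEN, 19), (40, SEA, 3)}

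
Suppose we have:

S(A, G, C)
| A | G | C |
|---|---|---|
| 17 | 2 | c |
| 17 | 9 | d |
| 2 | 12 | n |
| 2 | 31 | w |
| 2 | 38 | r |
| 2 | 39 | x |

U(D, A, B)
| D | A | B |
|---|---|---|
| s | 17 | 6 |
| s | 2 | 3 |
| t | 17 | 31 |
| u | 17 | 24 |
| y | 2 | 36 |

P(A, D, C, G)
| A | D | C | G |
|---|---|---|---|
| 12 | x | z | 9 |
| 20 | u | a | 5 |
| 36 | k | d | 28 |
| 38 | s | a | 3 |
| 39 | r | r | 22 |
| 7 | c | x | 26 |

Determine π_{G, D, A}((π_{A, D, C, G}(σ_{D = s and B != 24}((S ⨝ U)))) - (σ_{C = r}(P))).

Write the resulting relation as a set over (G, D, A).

{(12, s, 2), (2, s, 17), (31, s, 2), (38, s, 2), (39, s, 2), (9, s, 17)}

Natural join on A: {(17, 2, c, s, 6), (17, 2, c, t, 31), (17, 2, c, u, 24), (17, 9, d, s, 6), (17, 9, d, t, 31), (17, 9, d, u, 24), (2, 12, n, s, 3), (2, 12, n, y, 36), (2, 31, w, s, 3), (2, 31, w, y, 36), (2, 38, r, s, 3), (2, 38, r, y, 36), (2, 39, x, s, 3), (2, 39, x, y, 36)}
Filtering on D = s and B != 24 leaves {(17, 2, c, s, 6), (17, 9, d, s, 6), (2, 12, n, s, 3), (2, 31, w, s, 3), (2, 38, r, s, 3), (2, 39, x, s, 3)}.
Keep only column(s) A, D, C, G: {(17, s, c, 2), (17, s, d, 9), (2, s, n, 12), (2, s, r, 38), (2, s, w, 31), (2, s, x, 39)}
Filtering on C = r leaves {(39, r, r, 22)}.
Set difference of the two operands is {(17, s, c, 2), (17, s, d, 9), (2, s, n, 12), (2, s, r, 38), (2, s, w, 31), (2, s, x, 39)}.
Keep only column(s) G, D, A: {(12, s, 2), (2, s, 17), (31, s, 2), (38, s, 2), (39, s, 2), (9, s, 17)}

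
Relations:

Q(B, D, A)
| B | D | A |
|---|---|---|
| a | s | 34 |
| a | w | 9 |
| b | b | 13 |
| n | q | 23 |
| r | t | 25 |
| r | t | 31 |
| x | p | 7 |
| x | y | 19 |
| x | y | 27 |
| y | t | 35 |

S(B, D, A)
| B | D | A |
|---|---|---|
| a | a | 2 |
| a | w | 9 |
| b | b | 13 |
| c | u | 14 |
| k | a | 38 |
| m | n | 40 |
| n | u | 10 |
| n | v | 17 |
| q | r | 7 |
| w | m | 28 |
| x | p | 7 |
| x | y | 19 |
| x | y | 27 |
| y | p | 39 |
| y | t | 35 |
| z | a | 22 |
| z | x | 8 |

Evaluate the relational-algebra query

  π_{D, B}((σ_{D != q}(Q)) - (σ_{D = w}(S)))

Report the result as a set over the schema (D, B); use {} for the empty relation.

Selection D != q: {(a, s, 34), (a, w, 9), (b, b, 13), (r, t, 25), (r, t, 31), (x, p, 7), (x, y, 19), (x, y, 27), (y, t, 35)}
Selection D = w: {(a, w, 9)}
Taking the difference: {(a, s, 34), (b, b, 13), (r, t, 25), (r, t, 31), (x, p, 7), (x, y, 19), (x, y, 27), (y, t, 35)}
Keep only column(s) D, B (2 duplicate(s) eliminated): {(b, b), (p, x), (s, a), (t, r), (t, y), (y, x)}

{(b, b), (p, x), (s, a), (t, r), (t, y), (y, x)}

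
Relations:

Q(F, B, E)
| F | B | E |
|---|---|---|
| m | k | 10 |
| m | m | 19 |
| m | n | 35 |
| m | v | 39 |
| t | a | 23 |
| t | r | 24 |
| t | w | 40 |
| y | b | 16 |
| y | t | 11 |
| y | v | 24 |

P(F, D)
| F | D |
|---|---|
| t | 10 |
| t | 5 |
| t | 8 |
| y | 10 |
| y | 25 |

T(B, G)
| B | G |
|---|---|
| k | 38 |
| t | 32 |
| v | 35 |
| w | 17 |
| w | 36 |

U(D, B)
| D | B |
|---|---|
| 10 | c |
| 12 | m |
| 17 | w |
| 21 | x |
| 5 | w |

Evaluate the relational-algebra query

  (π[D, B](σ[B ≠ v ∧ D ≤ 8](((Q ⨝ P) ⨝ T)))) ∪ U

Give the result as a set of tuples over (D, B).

Joining Q and P on F yields {(t, a, 23, 10), (t, a, 23, 5), (t, a, 23, 8), (t, r, 24, 10), (t, r, 24, 5), (t, r, 24, 8), (t, w, 40, 10), (t, w, 40, 5), (t, w, 40, 8), (y, b, 16, 10), (y, b, 16, 25), (y, t, 11, 10), (y, t, 11, 25), (y, v, 24, 10), (y, v, 24, 25)}.
Joining (Q ⨝ P) and T on B yields {(t, w, 40, 10, 17), (t, w, 40, 10, 36), (t, w, 40, 5, 17), (t, w, 40, 5, 36), (t, w, 40, 8, 17), (t, w, 40, 8, 36), (y, t, 11, 10, 32), (y, t, 11, 25, 32), (y, v, 24, 10, 35), (y, v, 24, 25, 35)}.
Selection B ≠ v ∧ D ≤ 8: {(t, w, 40, 5, 17), (t, w, 40, 5, 36), (t, w, 40, 8, 17), (t, w, 40, 8, 36)}
Keep only column(s) D, B (2 duplicate(s) eliminated): {(5, w), (8, w)}
Set union of the two operands is {(10, c), (12, m), (17, w), (21, x), (5, w), (8, w)}.

{(10, c), (12, m), (17, w), (21, x), (5, w), (8, w)}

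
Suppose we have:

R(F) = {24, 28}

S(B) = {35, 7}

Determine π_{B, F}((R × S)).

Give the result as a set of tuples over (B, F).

{(35, 24), (35, 28), (7, 24), (7, 28)}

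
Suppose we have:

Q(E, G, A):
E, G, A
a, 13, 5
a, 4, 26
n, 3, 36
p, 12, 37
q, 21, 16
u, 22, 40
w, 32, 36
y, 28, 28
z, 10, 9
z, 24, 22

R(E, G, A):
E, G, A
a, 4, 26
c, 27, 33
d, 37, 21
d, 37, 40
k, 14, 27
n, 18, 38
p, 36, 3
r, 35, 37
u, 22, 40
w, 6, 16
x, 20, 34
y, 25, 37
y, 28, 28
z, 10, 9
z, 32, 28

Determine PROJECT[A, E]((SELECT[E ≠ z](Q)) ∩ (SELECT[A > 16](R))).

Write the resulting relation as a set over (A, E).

σ[E ≠ z]: keep tuples satisfying E ≠ z → {(a, 13, 5), (a, 4, 26), (n, 3, 36), (p, 12, 37), (q, 21, 16), (u, 22, 40), (w, 32, 36), (y, 28, 28)}
σ[A > 16]: keep tuples satisfying A > 16 → {(a, 4, 26), (c, 27, 33), (d, 37, 21), (d, 37, 40), (k, 14, 27), (n, 18, 38), (r, 35, 37), (u, 22, 40), (x, 20, 34), (y, 25, 37), (y, 28, 28), (z, 32, 28)}
Taking the intersection: {(a, 4, 26), (u, 22, 40), (y, 28, 28)}
Projecting to A, E: {(26, a), (28, y), (40, u)}

{(26, a), (28, y), (40, u)}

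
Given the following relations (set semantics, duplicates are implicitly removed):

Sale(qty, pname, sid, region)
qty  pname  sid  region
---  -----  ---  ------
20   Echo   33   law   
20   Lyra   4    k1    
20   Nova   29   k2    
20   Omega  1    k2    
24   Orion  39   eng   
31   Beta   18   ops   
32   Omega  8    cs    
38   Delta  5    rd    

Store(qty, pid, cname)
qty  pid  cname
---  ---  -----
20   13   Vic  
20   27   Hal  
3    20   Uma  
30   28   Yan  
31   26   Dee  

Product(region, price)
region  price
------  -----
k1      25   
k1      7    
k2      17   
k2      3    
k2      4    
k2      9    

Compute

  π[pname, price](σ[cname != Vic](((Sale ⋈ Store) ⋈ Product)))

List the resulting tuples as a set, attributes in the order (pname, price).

Joining Sale and Store on qty yields {(20, Echo, 33, law, 13, Vic), (20, Echo, 33, law, 27, Hal), (20, Lyra, 4, k1, 13, Vic), (20, Lyra, 4, k1, 27, Hal), (20, Nova, 29, k2, 13, Vic), (20, Nova, 29, k2, 27, Hal), (20, Omega, 1, k2, 13, Vic), (20, Omega, 1, k2, 27, Hal), (31, Beta, 18, ops, 26, Dee)}.
Joining (Sale ⋈ Store) and Product on region yields {(20, Lyra, 4, k1, 13, Vic, 25), (20, Lyra, 4, k1, 13, Vic, 7), (20, Lyra, 4, k1, 27, Hal, 25), (20, Lyra, 4, k1, 27, Hal, 7), (20, Nova, 29, k2, 13, Vic, 17), (20, Nova, 29, k2, 13, Vic, 3), (20, Nova, 29, k2, 13, Vic, 4), (20, Nova, 29, k2, 13, Vic, 9), (20, Nova, 29, k2, 27, Hal, 17), (20, Nova, 29, k2, 27, Hal, 3), (20, Nova, 29, k2, 27, Hal, 4), (20, Nova, 29, k2, 27, Hal, 9), (20, Omega, 1, k2, 13, Vic, 17), (20, Omega, 1, k2, 13, Vic, 3), (20, Omega, 1, k2, 13, Vic, 4), (20, Omega, 1, k2, 13, Vic, 9), (20, Omega, 1, k2, 27, Hal, 17), (20, Omega, 1, k2, 27, Hal, 3), (20, Omega, 1, k2, 27, Hal, 4), (20, Omega, 1, k2, 27, Hal, 9)}.
Apply σ_{cname != Vic}; surviving tuples: {(20, Lyra, 4, k1, 27, Hal, 25), (20, Lyra, 4, k1, 27, Hal, 7), (20, Nova, 29, k2, 27, Hal, 17), (20, Nova, 29, k2, 27, Hal, 3), (20, Nova, 29, k2, 27, Hal, 4), (20, Nova, 29, k2, 27, Hal, 9), (20, Omega, 1, k2, 27, Hal, 17), (20, Omega, 1, k2, 27, Hal, 3), (20, Omega, 1, k2, 27, Hal, 4), (20, Omega, 1, k2, 27, Hal, 9)}
Projecting to pname, price: {(Lyra, 25), (Lyra, 7), (Nova, 17), (Nova, 3), (Nova, 4), (Nova, 9), (Omega, 17), (Omega, 3), (Omega, 4), (Omega, 9)}

{(Lyra, 25), (Lyra, 7), (Nova, 17), (Nova, 3), (Nova, 4), (Nova, 9), (Omega, 17), (Omega, 3), (Omega, 4), (Omega, 9)}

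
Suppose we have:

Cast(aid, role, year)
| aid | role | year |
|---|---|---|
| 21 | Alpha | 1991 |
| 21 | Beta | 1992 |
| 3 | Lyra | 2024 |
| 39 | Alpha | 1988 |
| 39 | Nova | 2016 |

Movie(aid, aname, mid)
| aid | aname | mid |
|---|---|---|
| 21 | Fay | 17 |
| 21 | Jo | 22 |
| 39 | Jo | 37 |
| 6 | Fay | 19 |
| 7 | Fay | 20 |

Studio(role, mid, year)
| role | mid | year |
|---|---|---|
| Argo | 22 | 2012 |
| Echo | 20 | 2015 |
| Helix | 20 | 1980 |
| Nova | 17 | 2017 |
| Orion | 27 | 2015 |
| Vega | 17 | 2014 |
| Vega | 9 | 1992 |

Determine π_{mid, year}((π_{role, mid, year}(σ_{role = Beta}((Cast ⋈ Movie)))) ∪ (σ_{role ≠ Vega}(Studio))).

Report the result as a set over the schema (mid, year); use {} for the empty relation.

{(17, 1992), (17, 2017), (20, 1980), (20, 2015), (22, 1992), (22, 2012), (27, 2015)}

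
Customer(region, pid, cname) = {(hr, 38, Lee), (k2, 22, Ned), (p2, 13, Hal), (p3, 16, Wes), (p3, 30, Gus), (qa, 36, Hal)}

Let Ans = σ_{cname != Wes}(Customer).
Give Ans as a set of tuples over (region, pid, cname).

{(hr, 38, Lee), (k2, 22, Ned), (p2, 13, Hal), (p3, 30, Gus), (qa, 36, Hal)}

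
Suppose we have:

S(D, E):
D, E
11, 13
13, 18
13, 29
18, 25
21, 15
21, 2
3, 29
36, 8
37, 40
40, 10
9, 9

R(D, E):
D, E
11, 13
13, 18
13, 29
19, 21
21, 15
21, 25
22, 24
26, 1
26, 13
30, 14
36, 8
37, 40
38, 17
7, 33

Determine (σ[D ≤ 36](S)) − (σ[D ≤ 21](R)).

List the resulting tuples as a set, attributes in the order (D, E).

σ[D ≤ 36]: keep tuples satisfying D ≤ 36 → {(11, 13), (13, 18), (13, 29), (18, 25), (21, 15), (21, 2), (3, 29), (36, 8), (9, 9)}
σ[D ≤ 21]: keep tuples satisfying D ≤ 21 → {(11, 13), (13, 18), (13, 29), (19, 21), (21, 15), (21, 25), (7, 33)}
Difference: {(11, 13), (13, 18), (13, 29), (18, 25), (21, 15), (21, 2), (3, 29), (36, 8), (9, 9)} with {(11, 13), (13, 18), (13, 29), (19, 21), (21, 15), (21, 25), (7, 33)} → {(18, 25), (21, 2), (3, 29), (36, 8), (9, 9)}

{(18, 25), (21, 2), (3, 29), (36, 8), (9, 9)}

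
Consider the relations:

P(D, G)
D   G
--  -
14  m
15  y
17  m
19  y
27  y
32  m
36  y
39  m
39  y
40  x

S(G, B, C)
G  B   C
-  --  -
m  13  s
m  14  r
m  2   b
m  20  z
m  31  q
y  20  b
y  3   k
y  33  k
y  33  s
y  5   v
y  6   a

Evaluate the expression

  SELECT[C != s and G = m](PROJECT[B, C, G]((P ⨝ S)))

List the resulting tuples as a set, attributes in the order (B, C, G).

Joining P and S on G yields {(14, m, 13, s), (14, m, 14, r), (14, m, 2, b), (14, m, 20, z), (14, m, 31, q), (15, y, 20, b), (15, y, 3, k), (15, y, 33, k), (15, y, 33, s), (15, y, 5, v), (15, y, 6, a), (17, m, 13, s), (17, m, 14, r), (17, m, 2, b), (17, m, 20, z), (17, m, 31, q), (19, y, 20, b), (19, y, 3, k), (19, y, 33, k), (19, y, 33, s), (19, y, 5, v), (19, y, 6, a), (27, y, 20, b), (27, y, 3, k), (27, y, 33, k), (27, y, 33, s), (27, y, 5, v), (27, y, 6, a), (32, m, 13, s), (32, m, 14, r), (32, m, 2, b), (32, m, 20, z), (32, m, 31, q), (36, y, 20, b), (36, y, 3, k), (36, y, 33, k), (36, y, 33, s), (36, y, 5, v), (36, y, 6, a), (39, m, 13, s), (39, m, 14, r), (39, m, 2, b), (39, m, 20, z), (39, m, 31, q), (39, y, 20, b), (39, y, 3, k), (39, y, 33, k), (39, y, 33, s), (39, y, 5, v), (39, y, 6, a)}.
Projecting to B, C, G (39 duplicate(s) eliminated): {(13, s, m), (14, r, m), (2, b, m), (20, b, y), (20, z, m), (3, k, y), (31, q, m), (33, k, y), (33, s, y), (5, v, y), (6, a, y)}
Selection C != s and G = m: {(14, r, m), (2, b, m), (20, z, m), (31, q, m)}

{(14, r, m), (2, b, m), (20, z, m), (31, q, m)}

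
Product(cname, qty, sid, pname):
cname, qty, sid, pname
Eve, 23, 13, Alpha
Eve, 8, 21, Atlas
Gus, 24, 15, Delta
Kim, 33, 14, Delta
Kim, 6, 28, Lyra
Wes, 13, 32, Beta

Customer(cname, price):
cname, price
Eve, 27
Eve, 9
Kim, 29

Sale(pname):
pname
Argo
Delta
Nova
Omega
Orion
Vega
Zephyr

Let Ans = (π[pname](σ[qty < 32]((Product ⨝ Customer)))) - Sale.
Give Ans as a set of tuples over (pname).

Joining Product and Customer on cname yields {(Eve, 23, 13, Alpha, 27), (Eve, 23, 13, Alpha, 9), (Eve, 8, 21, Atlas, 27), (Eve, 8, 21, Atlas, 9), (Kim, 33, 14, Delta, 29), (Kim, 6, 28, Lyra, 29)}.
Apply σ_{qty < 32}; surviving tuples: {(Eve, 23, 13, Alpha, 27), (Eve, 23, 13, Alpha, 9), (Eve, 8, 21, Atlas, 27), (Eve, 8, 21, Atlas, 9), (Kim, 6, 28, Lyra, 29)}
π[pname]: project onto (pname) (2 duplicate(s) eliminated) → {Alpha, Atlas, Lyra}
Set difference of the two operands is {Alpha, Atlas, Lyra}.

{Alpha, Atlas, Lyra}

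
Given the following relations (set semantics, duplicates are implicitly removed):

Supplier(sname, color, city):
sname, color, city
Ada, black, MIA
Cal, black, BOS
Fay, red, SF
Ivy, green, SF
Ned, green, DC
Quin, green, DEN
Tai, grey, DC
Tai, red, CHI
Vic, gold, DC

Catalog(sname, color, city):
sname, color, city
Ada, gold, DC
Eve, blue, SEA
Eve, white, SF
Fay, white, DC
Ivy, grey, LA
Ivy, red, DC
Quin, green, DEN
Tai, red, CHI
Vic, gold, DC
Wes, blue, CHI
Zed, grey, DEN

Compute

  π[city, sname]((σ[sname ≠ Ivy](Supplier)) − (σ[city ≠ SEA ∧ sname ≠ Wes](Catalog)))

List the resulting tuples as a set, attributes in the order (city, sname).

{(BOS, Cal), (DC, Ned), (DC, Tai), (MIA, Ada), (SF, Fay)}

Selection sname ≠ Ivy: {(Ada, black, MIA), (Cal, black, BOS), (Fay, red, SF), (Ned, green, DC), (Quin, green, DEN), (Tai, grey, DC), (Tai, red, CHI), (Vic, gold, DC)}
Selection city ≠ SEA ∧ sname ≠ Wes: {(Ada, gold, DC), (Eve, white, SF), (Fay, white, DC), (Ivy, grey, LA), (Ivy, red, DC), (Quin, green, DEN), (Tai, red, CHI), (Vic, gold, DC), (Zed, grey, DEN)}
Set difference of the two operands is {(Ada, black, MIA), (Cal, black, BOS), (Fay, red, SF), (Ned, green, DC), (Tai, grey, DC)}.
π[city, sname]: project onto (city, sname) → {(BOS, Cal), (DC, Ned), (DC, Tai), (MIA, Ada), (SF, Fay)}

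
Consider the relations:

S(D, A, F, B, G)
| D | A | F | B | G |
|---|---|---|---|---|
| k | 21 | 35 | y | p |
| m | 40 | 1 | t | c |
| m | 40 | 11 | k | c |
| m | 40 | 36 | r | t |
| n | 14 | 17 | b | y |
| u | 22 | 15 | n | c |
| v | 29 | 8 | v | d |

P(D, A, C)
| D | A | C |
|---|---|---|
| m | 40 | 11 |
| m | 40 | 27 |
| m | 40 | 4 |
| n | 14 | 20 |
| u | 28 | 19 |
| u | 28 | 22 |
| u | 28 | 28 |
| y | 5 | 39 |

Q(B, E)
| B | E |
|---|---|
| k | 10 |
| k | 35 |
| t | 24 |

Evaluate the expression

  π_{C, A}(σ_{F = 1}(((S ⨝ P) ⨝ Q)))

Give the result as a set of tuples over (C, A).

S ⋈ P (natural join on D, A): {(m, 40, 1, t, c, 11), (m, 40, 1, t, c, 27), (m, 40, 1, t, c, 4), (m, 40, 11, k, c, 11), (m, 40, 11, k, c, 27), (m, 40, 11, k, c, 4), (m, 40, 36, r, t, 11), (m, 40, 36, r, t, 27), (m, 40, 36, r, t, 4), (n, 14, 17, b, y, 20)}
(S ⨝ P) ⋈ Q (natural join on B): {(m, 40, 1, t, c, 11, 24), (m, 40, 1, t, c, 27, 24), (m, 40, 1, t, c, 4, 24), (m, 40, 11, k, c, 11, 10), (m, 40, 11, k, c, 11, 35), (m, 40, 11, k, c, 27, 10), (m, 40, 11, k, c, 27, 35), (m, 40, 11, k, c, 4, 10), (m, 40, 11, k, c, 4, 35)}
Selection F = 1: {(m, 40, 1, t, c, 11, 24), (m, 40, 1, t, c, 27, 24), (m, 40, 1, t, c, 4, 24)}
Keep only column(s) C, A: {(11, 40), (27, 40), (4, 40)}

{(11, 40), (27, 40), (4, 40)}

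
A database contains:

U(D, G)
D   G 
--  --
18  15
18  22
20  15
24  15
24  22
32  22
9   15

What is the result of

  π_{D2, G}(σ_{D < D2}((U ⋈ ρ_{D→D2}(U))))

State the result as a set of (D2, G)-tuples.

{(18, 15), (20, 15), (24, 15), (24, 22), (32, 22)}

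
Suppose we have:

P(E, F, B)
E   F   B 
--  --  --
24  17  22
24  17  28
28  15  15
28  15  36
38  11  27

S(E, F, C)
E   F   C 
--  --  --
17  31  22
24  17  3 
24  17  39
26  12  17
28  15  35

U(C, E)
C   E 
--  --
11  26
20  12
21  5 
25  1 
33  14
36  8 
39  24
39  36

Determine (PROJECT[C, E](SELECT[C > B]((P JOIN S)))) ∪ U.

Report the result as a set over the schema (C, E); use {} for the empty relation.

{(11, 26), (20, 12), (21, 5), (25, 1), (33, 14), (35, 28), (36, 8), (39, 24), (39, 36)}

Joining P and S on E, F yields {(24, 17, 22, 3), (24, 17, 22, 39), (24, 17, 28, 3), (24, 17, 28, 39), (28, 15, 15, 35), (28, 15, 36, 35)}.
Selection C > B: {(24, 17, 22, 39), (24, 17, 28, 39), (28, 15, 15, 35)}
π[C, E]: project onto (C, E) (1 duplicate(s) eliminated) → {(35, 28), (39, 24)}
Union: {(35, 28), (39, 24)} with {(11, 26), (20, 12), (21, 5), (25, 1), (33, 14), (36, 8), (39, 24), (39, 36)} → {(11, 26), (20, 12), (21, 5), (25, 1), (33, 14), (35, 28), (36, 8), (39, 24), (39, 36)}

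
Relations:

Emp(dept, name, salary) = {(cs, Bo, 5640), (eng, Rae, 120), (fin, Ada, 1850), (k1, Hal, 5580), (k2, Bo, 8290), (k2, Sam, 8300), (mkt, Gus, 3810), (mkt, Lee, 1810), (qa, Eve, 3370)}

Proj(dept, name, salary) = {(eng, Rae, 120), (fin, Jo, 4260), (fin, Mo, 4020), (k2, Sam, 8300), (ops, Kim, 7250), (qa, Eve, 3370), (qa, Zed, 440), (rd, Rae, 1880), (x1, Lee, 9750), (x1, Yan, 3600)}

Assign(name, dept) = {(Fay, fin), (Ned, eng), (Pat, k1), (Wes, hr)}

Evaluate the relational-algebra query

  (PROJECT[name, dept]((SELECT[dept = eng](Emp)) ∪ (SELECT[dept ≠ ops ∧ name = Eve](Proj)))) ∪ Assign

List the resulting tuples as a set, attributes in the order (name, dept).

{(Eve, qa), (Fay, fin), (Ned, eng), (Pat, k1), (Rae, eng), (Wes, hr)}

Apply σ_{dept = eng}; surviving tuples: {(eng, Rae, 120)}
Apply σ_{dept ≠ ops ∧ name = Eve}; surviving tuples: {(qa, Eve, 3370)}
Set union of the two operands is {(eng, Rae, 120), (qa, Eve, 3370)}.
π[name, dept]: project onto (name, dept) → {(Eve, qa), (Rae, eng)}
Set union of the two operands is {(Eve, qa), (Fay, fin), (Ned, eng), (Pat, k1), (Rae, eng), (Wes, hr)}.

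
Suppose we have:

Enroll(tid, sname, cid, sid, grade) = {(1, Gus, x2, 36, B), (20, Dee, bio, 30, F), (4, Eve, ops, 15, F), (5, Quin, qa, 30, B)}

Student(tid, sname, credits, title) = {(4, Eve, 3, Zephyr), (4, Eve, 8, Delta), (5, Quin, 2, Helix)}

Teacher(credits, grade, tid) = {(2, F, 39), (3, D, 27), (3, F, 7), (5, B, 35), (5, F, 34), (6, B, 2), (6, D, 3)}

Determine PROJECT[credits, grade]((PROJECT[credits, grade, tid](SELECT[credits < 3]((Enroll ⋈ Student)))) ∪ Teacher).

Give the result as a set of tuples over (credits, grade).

Joining Enroll and Student on tid, sname yields {(4, Eve, ops, 15, F, 3, Zephyr), (4, Eve, ops, 15, F, 8, Delta), (5, Quin, qa, 30, B, 2, Helix)}.
Apply σ_{credits < 3}; surviving tuples: {(5, Quin, qa, 30, B, 2, Helix)}
π_{credits, grade, tid} gives {(2, B, 5)}.
Union: {(2, B, 5)} with {(2, F, 39), (3, D, 27), (3, F, 7), (5, B, 35), (5, F, 34), (6, B, 2), (6, D, 3)} → {(2, B, 5), (2, F, 39), (3, D, 27), (3, F, 7), (5, B, 35), (5, F, 34), (6, B, 2), (6, D, 3)}
π_{credits, grade} gives {(2, B), (2, F), (3, D), (3, F), (5, B), (5, F), (6, B), (6, D)}.

{(2, B), (2, F), (3, D), (3, F), (5, B), (5, F), (6, B), (6, D)}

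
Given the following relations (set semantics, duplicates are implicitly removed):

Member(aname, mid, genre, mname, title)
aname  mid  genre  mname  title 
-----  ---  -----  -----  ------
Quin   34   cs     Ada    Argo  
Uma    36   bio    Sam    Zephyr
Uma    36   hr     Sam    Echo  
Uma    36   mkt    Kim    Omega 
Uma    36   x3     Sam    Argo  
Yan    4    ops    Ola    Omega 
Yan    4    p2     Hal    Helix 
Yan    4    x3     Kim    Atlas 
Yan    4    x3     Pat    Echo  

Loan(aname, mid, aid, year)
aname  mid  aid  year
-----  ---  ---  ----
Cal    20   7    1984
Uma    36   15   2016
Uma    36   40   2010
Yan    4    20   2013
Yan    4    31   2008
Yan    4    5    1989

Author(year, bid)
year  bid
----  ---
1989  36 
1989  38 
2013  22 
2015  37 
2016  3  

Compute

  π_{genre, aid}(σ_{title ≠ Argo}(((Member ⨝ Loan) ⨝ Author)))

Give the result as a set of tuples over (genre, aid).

Natural join on aname, mid: {(Uma, 36, bio, Sam, Zephyr, 15, 2016), (Uma, 36, bio, Sam, Zephyr, 40, 2010), (Uma, 36, hr, Sam, Echo, 15, 2016), (Uma, 36, hr, Sam, Echo, 40, 2010), (Uma, 36, mkt, Kim, Omega, 15, 2016), (Uma, 36, mkt, Kim, Omega, 40, 2010), (Uma, 36, x3, Sam, Argo, 15, 2016), (Uma, 36, x3, Sam, Argo, 40, 2010), (Yan, 4, ops, Ola, Omega, 20, 2013), (Yan, 4, ops, Ola, Omega, 31, 2008), (Yan, 4, ops, Ola, Omega, 5, 1989), (Yan, 4, p2, Hal, Helix, 20, 2013), (Yan, 4, p2, Hal, Helix, 31, 2008), (Yan, 4, p2, Hal, Helix, 5, 1989), (Yan, 4, x3, Kim, Atlas, 20, 2013), (Yan, 4, x3, Kim, Atlas, 31, 2008), (Yan, 4, x3, Kim, Atlas, 5, 1989), (Yan, 4, x3, Pat, Echo, 20, 2013), (Yan, 4, x3, Pat, Echo, 31, 2008), (Yan, 4, x3, Pat, Echo, 5, 1989)}
Natural join on year: {(Uma, 36, bio, Sam, Zephyr, 15, 2016, 3), (Uma, 36, hr, Sam, Echo, 15, 2016, 3), (Uma, 36, mkt, Kim, Omega, 15, 2016, 3), (Uma, 36, x3, Sam, Argo, 15, 2016, 3), (Yan, 4, ops, Ola, Omega, 20, 2013, 22), (Yan, 4, ops, Ola, Omega, 5, 1989, 36), (Yan, 4, ops, Ola, Omega, 5, 1989, 38), (Yan, 4, p2, Hal, Helix, 20, 2013, 22), (Yan, 4, p2, Hal, Helix, 5, 1989, 36), (Yan, 4, p2, Hal, Helix, 5, 1989, 38), (Yan, 4, x3, Kim, Atlas, 20, 2013, 22), (Yan, 4, x3, Kim, Atlas, 5, 1989, 36), (Yan, 4, x3, Kim, Atlas, 5, 1989, 38), (Yan, 4, x3, Pat, Echo, 20, 2013, 22), (Yan, 4, x3, Pat, Echo, 5, 1989, 36), (Yan, 4, x3, Pat, Echo, 5, 1989, 38)}
σ[title ≠ Argo]: keep tuples satisfying title ≠ Argo → {(Uma, 36, bio, Sam, Zephyr, 15, 2016, 3), (Uma, 36, hr, Sam, Echo, 15, 2016, 3), (Uma, 36, mkt, Kim, Omega, 15, 2016, 3), (Yan, 4, ops, Ola, Omega, 20, 2013, 22), (Yan, 4, ops, Ola, Omega, 5, 1989, 36), (Yan, 4, ops, Ola, Omega, 5, 1989, 38), (Yan, 4, p2, Hal, Helix, 20, 2013, 22), (Yan, 4, p2, Hal, Helix, 5, 1989, 36), (Yan, 4, p2, Hal, Helix, 5, 1989, 38), (Yan, 4, x3, Kim, Atlas, 20, 2013, 22), (Yan, 4, x3, Kim, Atlas, 5, 1989, 36), (Yan, 4, x3, Kim, Atlas, 5, 1989, 38), (Yan, 4, x3, Pat, Echo, 20, 2013, 22), (Yan, 4, x3, Pat, Echo, 5, 1989, 36), (Yan, 4, x3, Pat, Echo, 5, 1989, 38)}
π[genre, aid]: project onto (genre, aid) (6 duplicate(s) eliminated) → {(bio, 15), (hr, 15), (mkt, 15), (ops, 20), (ops, 5), (p2, 20), (p2, 5), (x3, 20), (x3, 5)}

{(bio, 15), (hr, 15), (mkt, 15), (ops, 20), (ops, 5), (p2, 20), (p2, 5), (x3, 20), (x3, 5)}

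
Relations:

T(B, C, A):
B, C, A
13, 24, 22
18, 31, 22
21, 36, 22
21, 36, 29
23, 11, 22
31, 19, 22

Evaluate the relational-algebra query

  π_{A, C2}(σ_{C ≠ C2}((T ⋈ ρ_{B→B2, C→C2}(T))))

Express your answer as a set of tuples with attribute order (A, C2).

{(22, 11), (22, 19), (22, 24), (22, 31), (22, 36)}

ρ[B→B2, C→C2]: schema becomes (B2, C2, A); tuples unchanged.
Joining T and ρ_{B→B2, C→C2}(T) on A yields {(13, 24, 22, 13, 24), (13, 24, 22, 18, 31), (13, 24, 22, 21, 36), (13, 24, 22, 23, 11), (13, 24, 22, 31, 19), (18, 31, 22, 13, 24), (18, 31, 22, 18, 31), (18, 31, 22, 21, 36), (18, 31, 22, 23, 11), (18, 31, 22, 31, 19), (21, 36, 22, 13, 24), (21, 36, 22, 18, 31), (21, 36, 22, 21, 36), (21, 36, 22, 23, 11), (21, 36, 22, 31, 19), (21, 36, 29, 21, 36), (23, 11, 22, 13, 24), (23, 11, 22, 18, 31), (23, 11, 22, 21, 36), (23, 11, 22, 23, 11), (23, 11, 22, 31, 19), (31, 19, 22, 13, 24), (31, 19, 22, 18, 31), (31, 19, 22, 21, 36), (31, 19, 22, 23, 11), (31, 19, 22, 31, 19)}.
Selection C ≠ C2: {(13, 24, 22, 18, 31), (13, 24, 22, 21, 36), (13, 24, 22, 23, 11), (13, 24, 22, 31, 19), (18, 31, 22, 13, 24), (18, 31, 22, 21, 36), (18, 31, 22, 23, 11), (18, 31, 22, 31, 19), (21, 36, 22, 13, 24), (21, 36, 22, 18, 31), (21, 36, 22, 23, 11), (21, 36, 22, 31, 19), (23, 11, 22, 13, 24), (23, 11, 22, 18, 31), (23, 11, 22, 21, 36), (23, 11, 22, 31, 19), (31, 19, 22, 13, 24), (31, 19, 22, 18, 31), (31, 19, 22, 21, 36), (31, 19, 22, 23, 11)}
π[A, C2]: project onto (A, C2) (15 duplicate(s) eliminated) → {(22, 11), (22, 19), (22, 24), (22, 31), (22, 36)}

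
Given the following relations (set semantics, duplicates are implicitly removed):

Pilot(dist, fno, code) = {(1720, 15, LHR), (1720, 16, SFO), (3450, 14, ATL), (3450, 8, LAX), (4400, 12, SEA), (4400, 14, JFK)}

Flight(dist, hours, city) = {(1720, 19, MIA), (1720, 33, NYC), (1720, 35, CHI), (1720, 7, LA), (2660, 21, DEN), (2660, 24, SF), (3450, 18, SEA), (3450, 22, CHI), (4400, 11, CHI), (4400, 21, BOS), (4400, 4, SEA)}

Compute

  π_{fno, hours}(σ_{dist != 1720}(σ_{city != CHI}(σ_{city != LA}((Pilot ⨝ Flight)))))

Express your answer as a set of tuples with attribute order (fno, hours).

Pilot ⋈ Flight (natural join on dist): {(1720, 15, LHR, 19, MIA), (1720, 15, LHR, 33, NYC), (1720, 15, LHR, 35, CHI), (1720, 15, LHR, 7, LA), (1720, 16, SFO, 19, MIA), (1720, 16, SFO, 33, NYC), (1720, 16, SFO, 35, CHI), (1720, 16, SFO, 7, LA), (3450, 14, ATL, 18, SEA), (3450, 14, ATL, 22, CHI), (3450, 8, LAX, 18, SEA), (3450, 8, LAX, 22, CHI), (4400, 12, SEA, 11, CHI), (4400, 12, SEA, 21, BOS), (4400, 12, SEA, 4, SEA), (4400, 14, JFK, 11, CHI), (4400, 14, JFK, 21, BOS), (4400, 14, JFK, 4, SEA)}
Apply σ_{city != LA}; surviving tuples: {(1720, 15, LHR, 19, MIA), (1720, 15, LHR, 33, NYC), (1720, 15, LHR, 35, CHI), (1720, 16, SFO, 19, MIA), (1720, 16, SFO, 33, NYC), (1720, 16, SFO, 35, CHI), (3450, 14, ATL, 18, SEA), (3450, 14, ATL, 22, CHI), (3450, 8, LAX, 18, SEA), (3450, 8, LAX, 22, CHI), (4400, 12, SEA, 11, CHI), (4400, 12, SEA, 21, BOS), (4400, 12, SEA, 4, SEA), (4400, 14, JFK, 11, CHI), (4400, 14, JFK, 21, BOS), (4400, 14, JFK, 4, SEA)}
Apply σ_{city != CHI}; surviving tuples: {(1720, 15, LHR, 19, MIA), (1720, 15, LHR, 33, NYC), (1720, 16, SFO, 19, MIA), (1720, 16, SFO, 33, NYC), (3450, 14, ATL, 18, SEA), (3450, 8, LAX, 18, SEA), (4400, 12, SEA, 21, BOS), (4400, 12, SEA, 4, SEA), (4400, 14, JFK, 21, BOS), (4400, 14, JFK, 4, SEA)}
Apply σ_{dist != 1720}; surviving tuples: {(3450, 14, ATL, 18, SEA), (3450, 8, LAX, 18, SEA), (4400, 12, SEA, 21, BOS), (4400, 12, SEA, 4, SEA), (4400, 14, JFK, 21, BOS), (4400, 14, JFK, 4, SEA)}
π_{fno, hours} gives {(12, 21), (12, 4), (14, 18), (14, 21), (14, 4), (8, 18)}.

{(12, 21), (12, 4), (14, 18), (14, 21), (14, 4), (8, 18)}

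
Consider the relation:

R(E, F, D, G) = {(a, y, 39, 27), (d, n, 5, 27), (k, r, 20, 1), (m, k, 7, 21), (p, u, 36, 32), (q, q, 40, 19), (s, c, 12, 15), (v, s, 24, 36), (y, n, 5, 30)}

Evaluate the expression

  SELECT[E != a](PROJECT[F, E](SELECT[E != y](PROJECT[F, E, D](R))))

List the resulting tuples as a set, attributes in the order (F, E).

{(c, s), (k, m), (n, d), (q, q), (r, k), (s, v), (u, p)}

π_{F, E, D} gives {(c, s, 12), (k, m, 7), (n, d, 5), (n, y, 5), (q, q, 40), (r, k, 20), (s, v, 24), (u, p, 36), (y, a, 39)}.
Apply σ_{E != y}; surviving tuples: {(c, s, 12), (k, m, 7), (n, d, 5), (q, q, 40), (r, k, 20), (s, v, 24), (u, p, 36), (y, a, 39)}
π_{F, E} gives {(c, s), (k, m), (n, d), (q, q), (r, k), (s, v), (u, p), (y, a)}.
Apply σ_{E != a}; surviving tuples: {(c, s), (k, m), (n, d), (q, q), (r, k), (s, v), (u, p)}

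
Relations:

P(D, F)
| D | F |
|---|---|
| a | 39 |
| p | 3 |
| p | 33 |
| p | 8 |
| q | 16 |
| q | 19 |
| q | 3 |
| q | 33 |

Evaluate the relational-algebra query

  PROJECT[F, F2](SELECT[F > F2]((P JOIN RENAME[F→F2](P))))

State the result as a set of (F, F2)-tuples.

{(16, 3), (19, 16), (19, 3), (33, 16), (33, 19), (33, 3), (33, 8), (8, 3)}

ρ[F→F2]: schema becomes (D, F2); tuples unchanged.
Natural join on D: {(a, 39, 39), (p, 3, 3), (p, 3, 33), (p, 3, 8), (p, 33, 3), (p, 33, 33), (p, 33, 8), (p, 8, 3), (p, 8, 33), (p, 8, 8), (q, 16, 16), (q, 16, 19), (q, 16, 3), (q, 16, 33), (q, 19, 16), (q, 19, 19), (q, 19, 3), (q, 19, 33), (q, 3, 16), (q, 3, 19), (q, 3, 3), (q, 3, 33), (q, 33, 16), (q, 33, 19), (q, 33, 3), (q, 33, 33)}
σ[F > F2]: keep tuples satisfying F > F2 → {(p, 33, 3), (p, 33, 8), (p, 8, 3), (q, 16, 3), (q, 19, 16), (q, 19, 3), (q, 33, 16), (q, 33, 19), (q, 33, 3)}
π_{F, F2} gives {(16, 3), (19, 16), (19, 3), (33, 16), (33, 19), (33, 3), (33, 8), (8, 3)} (1 duplicate(s) eliminated).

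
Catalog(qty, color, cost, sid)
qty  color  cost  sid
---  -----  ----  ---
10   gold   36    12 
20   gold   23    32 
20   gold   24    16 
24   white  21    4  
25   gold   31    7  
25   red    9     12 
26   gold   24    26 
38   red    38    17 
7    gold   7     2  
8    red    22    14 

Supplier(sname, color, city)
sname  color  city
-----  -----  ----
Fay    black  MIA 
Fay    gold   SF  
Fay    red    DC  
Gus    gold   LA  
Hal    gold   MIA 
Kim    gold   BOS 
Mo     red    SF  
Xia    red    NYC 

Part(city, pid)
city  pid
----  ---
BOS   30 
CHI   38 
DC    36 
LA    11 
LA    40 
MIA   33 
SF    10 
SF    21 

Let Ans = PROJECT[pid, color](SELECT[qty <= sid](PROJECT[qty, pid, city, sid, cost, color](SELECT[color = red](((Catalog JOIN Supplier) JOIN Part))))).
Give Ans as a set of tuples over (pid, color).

{(10, red), (21, red), (36, red)}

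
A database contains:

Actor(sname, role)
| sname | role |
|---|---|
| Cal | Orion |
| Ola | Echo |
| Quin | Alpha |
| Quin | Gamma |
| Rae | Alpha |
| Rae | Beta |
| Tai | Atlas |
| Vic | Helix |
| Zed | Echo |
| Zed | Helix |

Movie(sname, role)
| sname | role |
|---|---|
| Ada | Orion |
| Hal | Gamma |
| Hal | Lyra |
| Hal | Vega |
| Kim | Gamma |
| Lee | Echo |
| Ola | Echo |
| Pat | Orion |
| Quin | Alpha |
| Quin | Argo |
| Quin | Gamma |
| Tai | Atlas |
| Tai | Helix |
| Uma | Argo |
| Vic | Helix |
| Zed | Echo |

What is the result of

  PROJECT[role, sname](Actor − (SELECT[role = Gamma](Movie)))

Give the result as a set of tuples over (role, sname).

σ[role = Gamma]: keep tuples satisfying role = Gamma → {(Hal, Gamma), (Kim, Gamma), (Quin, Gamma)}
Taking the difference: {(Cal, Orion), (Ola, Echo), (Quin, Alpha), (Rae, Alpha), (Rae, Beta), (Tai, Atlas), (Vic, Helix), (Zed, Echo), (Zed, Helix)}
Keep only column(s) role, sname: {(Alpha, Quin), (Alpha, Rae), (Atlas, Tai), (Beta, Rae), (Echo, Ola), (Echo, Zed), (Helix, Vic), (Helix, Zed), (Orion, Cal)}

{(Alpha, Quin), (Alpha, Rae), (Atlas, Tai), (Beta, Rae), (Echo, Ola), (Echo, Zed), (Helix, Vic), (Helix, Zed), (Orion, Cal)}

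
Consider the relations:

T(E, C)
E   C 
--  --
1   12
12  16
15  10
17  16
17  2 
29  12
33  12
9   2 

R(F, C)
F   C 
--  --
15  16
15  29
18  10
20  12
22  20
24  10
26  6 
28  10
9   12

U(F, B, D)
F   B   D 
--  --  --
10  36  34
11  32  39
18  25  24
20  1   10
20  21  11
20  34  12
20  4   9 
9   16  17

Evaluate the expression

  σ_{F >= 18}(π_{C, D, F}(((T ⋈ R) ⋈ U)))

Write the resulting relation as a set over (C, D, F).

{(10, 24, 18), (12, 10, 20), (12, 11, 20), (12, 12, 20), (12, 9, 20)}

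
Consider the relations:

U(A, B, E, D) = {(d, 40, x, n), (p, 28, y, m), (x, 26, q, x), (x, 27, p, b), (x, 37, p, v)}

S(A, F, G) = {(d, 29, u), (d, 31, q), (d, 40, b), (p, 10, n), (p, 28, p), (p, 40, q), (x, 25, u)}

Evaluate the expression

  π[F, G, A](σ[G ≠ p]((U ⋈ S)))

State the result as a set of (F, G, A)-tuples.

{(10, n, p), (25, u, x), (29, u, d), (31, q, d), (40, b, d), (40, q, p)}

Natural join on A: {(d, 40, x, n, 29, u), (d, 40, x, n, 31, q), (d, 40, x, n, 40, b), (p, 28, y, m, 10, n), (p, 28, y, m, 28, p), (p, 28, y, m, 40, q), (x, 26, q, x, 25, u), (x, 27, p, b, 25, u), (x, 37, p, v, 25, u)}
Apply σ_{G ≠ p}; surviving tuples: {(d, 40, x, n, 29, u), (d, 40, x, n, 31, q), (d, 40, x, n, 40, b), (p, 28, y, m, 10, n), (p, 28, y, m, 40, q), (x, 26, q, x, 25, u), (x, 27, p, b, 25, u), (x, 37, p, v, 25, u)}
Keep only column(s) F, G, A (2 duplicate(s) eliminated): {(10, n, p), (25, u, x), (29, u, d), (31, q, d), (40, b, d), (40, q, p)}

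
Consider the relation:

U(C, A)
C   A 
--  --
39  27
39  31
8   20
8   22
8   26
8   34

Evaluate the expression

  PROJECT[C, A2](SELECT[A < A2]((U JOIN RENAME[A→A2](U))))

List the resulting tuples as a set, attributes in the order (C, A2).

ρ[A→A2]: schema becomes (C, A2); tuples unchanged.
U ⋈ RENAME[A→A2](U) (natural join on C): {(39, 27, 27), (39, 27, 31), (39, 31, 27), (39, 31, 31), (8, 20, 20), (8, 20, 22), (8, 20, 26), (8, 20, 34), (8, 22, 20), (8, 22, 22), (8, 22, 26), (8, 22, 34), (8, 26, 20), (8, 26, 22), (8, 26, 26), (8, 26, 34), (8, 34, 20), (8, 34, 22), (8, 34, 26), (8, 34, 34)}
Filtering on A < A2 leaves {(39, 27, 31), (8, 20, 22), (8, 20, 26), (8, 20, 34), (8, 22, 26), (8, 22, 34), (8, 26, 34)}.
π[C, A2]: project onto (C, A2) (3 duplicate(s) eliminated) → {(39, 31), (8, 22), (8, 26), (8, 34)}

{(39, 31), (8, 22), (8, 26), (8, 34)}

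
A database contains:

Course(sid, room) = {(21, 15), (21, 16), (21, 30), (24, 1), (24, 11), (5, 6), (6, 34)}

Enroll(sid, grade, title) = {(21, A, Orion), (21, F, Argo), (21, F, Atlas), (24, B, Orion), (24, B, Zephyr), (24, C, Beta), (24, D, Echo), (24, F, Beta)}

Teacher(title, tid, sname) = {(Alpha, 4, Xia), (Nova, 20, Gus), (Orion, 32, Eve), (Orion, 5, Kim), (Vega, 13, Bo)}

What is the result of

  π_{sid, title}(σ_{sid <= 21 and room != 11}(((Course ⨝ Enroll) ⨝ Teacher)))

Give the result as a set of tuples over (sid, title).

Natural join on sid: {(21, 15, A, Orion), (21, 15, F, Argo), (21, 15, F, Atlas), (21, 16, A, Orion), (21, 16, F, Argo), (21, 16, F, Atlas), (21, 30, A, Orion), (21, 30, F, Argo), (21, 30, F, Atlas), (24, 1, B, Orion), (24, 1, B, Zephyr), (24, 1, C, Beta), (24, 1, D, Echo), (24, 1, F, Beta), (24, 11, B, Orion), (24, 11, B, Zephyr), (24, 11, C, Beta), (24, 11, D, Echo), (24, 11, F, Beta)}
Natural join on title: {(21, 15, A, Orion, 32, Eve), (21, 15, A, Orion, 5, Kim), (21, 16, A, Orion, 32, Eve), (21, 16, A, Orion, 5, Kim), (21, 30, A, Orion, 32, Eve), (21, 30, A, Orion, 5, Kim), (24, 1, B, Orion, 32, Eve), (24, 1, B, Orion, 5, Kim), (24, 11, B, Orion, 32, Eve), (24, 11, B, Orion, 5, Kim)}
Apply σ_{sid <= 21 and room != 11}; surviving tuples: {(21, 15, A, Orion, 32, Eve), (21, 15, A, Orion, 5, Kim), (21, 16, A, Orion, 32, Eve), (21, 16, A, Orion, 5, Kim), (21, 30, A, Orion, 32, Eve), (21, 30, A, Orion, 5, Kim)}
π[sid, title]: project onto (sid, title) (5 duplicate(s) eliminated) → {(21, Orion)}

{(21, Orion)}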